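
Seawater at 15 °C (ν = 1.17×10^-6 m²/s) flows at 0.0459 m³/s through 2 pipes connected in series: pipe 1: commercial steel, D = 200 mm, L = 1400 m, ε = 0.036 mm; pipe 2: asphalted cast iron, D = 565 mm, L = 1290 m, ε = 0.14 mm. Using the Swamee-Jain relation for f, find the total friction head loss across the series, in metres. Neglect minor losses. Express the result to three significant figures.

H ≈ 12.6 m

Pipe 1: V = 1.461 m/s, Re = 2.50×10^5, ε/D = 1.80×10^-4, f = 0.01651, h_1 = f(L/D)V²/2g = 12.57 m
Pipe 2: V = 0.1831 m/s, Re = 8.84×10^4, ε/D = 2.48×10^-4, f = 0.01963, h_2 = f(L/D)V²/2g = 0.07655 m
Series → Q common, losses add: H = Σh = 12.65 m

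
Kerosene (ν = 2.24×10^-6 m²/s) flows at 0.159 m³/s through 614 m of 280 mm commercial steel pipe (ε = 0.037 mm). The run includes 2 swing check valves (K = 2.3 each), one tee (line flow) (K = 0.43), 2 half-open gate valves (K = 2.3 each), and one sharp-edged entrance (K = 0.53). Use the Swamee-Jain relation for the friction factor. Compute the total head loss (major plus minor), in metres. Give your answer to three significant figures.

V = 4Q/(πD²) = 2.582 m/s; V²/2g = 0.3398 m
Re = 3.23×10^5, ε/D = 1.32×10^-4 → f = 0.01559 (Swamee-Jain)
Major: h_f = f(L/D)·V²/2g = 0.01559·2193·0.3398 = 11.62 m
Minor: ΣK = 10.2; h_m = ΣK·V²/2g = 3.453 m
Total H_L = 11.62 + 3.453 = 15.07 m

H_L ≈ 15.1 m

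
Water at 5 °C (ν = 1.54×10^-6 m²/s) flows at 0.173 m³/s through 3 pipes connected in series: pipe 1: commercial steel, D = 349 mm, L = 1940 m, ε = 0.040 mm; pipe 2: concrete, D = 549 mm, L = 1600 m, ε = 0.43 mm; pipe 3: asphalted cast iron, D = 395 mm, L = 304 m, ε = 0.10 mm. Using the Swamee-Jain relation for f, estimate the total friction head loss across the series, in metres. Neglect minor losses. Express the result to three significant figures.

Pipe 1: V = 1.808 m/s, Re = 4.10×10^5, ε/D = 1.15×10^-4, f = 0.01497, h_1 = f(L/D)V²/2g = 13.87 m
Pipe 2: V = 0.7308 m/s, Re = 2.61×10^5, ε/D = 7.83×10^-4, f = 0.01995, h_2 = f(L/D)V²/2g = 1.583 m
Pipe 3: V = 1.412 m/s, Re = 3.62×10^5, ε/D = 2.53×10^-4, f = 0.01642, h_3 = f(L/D)V²/2g = 1.284 m
Series → Q common, losses add: H = Σh = 16.74 m

H ≈ 16.7 m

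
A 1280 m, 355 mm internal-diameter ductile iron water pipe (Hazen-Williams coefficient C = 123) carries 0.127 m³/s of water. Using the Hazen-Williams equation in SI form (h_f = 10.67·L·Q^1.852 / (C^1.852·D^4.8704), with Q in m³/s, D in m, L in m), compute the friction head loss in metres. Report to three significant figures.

h_f ≈ 6.25 m

h_f = 10.67·1280·0.127^1.852 / (123^1.852·0.355^4.8704) = 6.247 m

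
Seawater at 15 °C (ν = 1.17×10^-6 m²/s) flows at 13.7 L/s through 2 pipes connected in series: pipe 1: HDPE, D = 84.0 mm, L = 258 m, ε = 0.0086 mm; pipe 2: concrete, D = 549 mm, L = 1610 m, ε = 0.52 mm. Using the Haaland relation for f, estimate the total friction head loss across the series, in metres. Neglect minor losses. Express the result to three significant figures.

Pipe 1: V = 2.472 m/s, Re = 1.77×10^5, ε/D = 1.02×10^-4, f = 0.01652, h_1 = f(L/D)V²/2g = 15.80 m
Pipe 2: V = 0.05787 m/s, Re = 2.72×10^4, ε/D = 9.47×10^-4, f = 0.02597, h_2 = f(L/D)V²/2g = 0.01300 m
Series → Q common, losses add: H = Σh = 15.82 m

H ≈ 15.8 m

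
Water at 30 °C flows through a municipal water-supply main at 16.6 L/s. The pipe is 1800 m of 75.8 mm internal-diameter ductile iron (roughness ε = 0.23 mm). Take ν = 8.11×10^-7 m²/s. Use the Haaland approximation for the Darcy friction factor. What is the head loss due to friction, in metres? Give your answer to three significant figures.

h_f ≈ 437 m

V = 4Q/(πD²) = 4·0.0166/(π·0.0758²) = 3.679 m/s
Re = VD/ν = 3.679·0.0758/8.11×10^-7 = 3.44×10^5 → turbulent
ε/D = 0.23/75.8 = 0.00303
Haaland: f = 0.02665
h_f = f(L/D)V²/(2g) = 0.02665·(1800/0.0758)·3.679²/(2·9.81) = 436.5 m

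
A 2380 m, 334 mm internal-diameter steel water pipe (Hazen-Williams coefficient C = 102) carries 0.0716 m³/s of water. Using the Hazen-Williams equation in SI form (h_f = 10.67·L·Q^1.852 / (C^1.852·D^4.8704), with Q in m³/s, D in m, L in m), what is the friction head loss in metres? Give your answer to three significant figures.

h_f = 10.67·2380·0.0716^1.852 / (102^1.852·0.334^4.8704) = 7.650 m

h_f ≈ 7.65 m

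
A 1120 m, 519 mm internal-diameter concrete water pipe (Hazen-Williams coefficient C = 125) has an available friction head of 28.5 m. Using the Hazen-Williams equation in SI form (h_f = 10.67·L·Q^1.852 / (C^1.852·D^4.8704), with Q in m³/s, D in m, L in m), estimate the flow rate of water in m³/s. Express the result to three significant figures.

Rearranging: Q = [h_f·C^1.852·D^4.8704 / (10.67·L)]^(1/1.852)
Q = [28.5·125^1.852·0.519^4.8704 / (10.67·1120)]^0.540 = 0.8547 m³/s

Q ≈ 0.855 m³/s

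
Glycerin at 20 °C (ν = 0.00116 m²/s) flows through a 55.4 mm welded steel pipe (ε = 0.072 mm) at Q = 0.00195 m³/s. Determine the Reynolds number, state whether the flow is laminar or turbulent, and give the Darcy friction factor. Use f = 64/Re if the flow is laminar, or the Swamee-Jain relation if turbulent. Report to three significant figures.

V = 4Q/(πD²) = 0.8090 m/s
Re = VD/ν = 0.8090·0.0554/0.00116 = 38.6
Re < 2300 → laminar → f = 64/Re = 1.657

Re ≈ 38.6; laminar; f = 64/Re ≈ 1.66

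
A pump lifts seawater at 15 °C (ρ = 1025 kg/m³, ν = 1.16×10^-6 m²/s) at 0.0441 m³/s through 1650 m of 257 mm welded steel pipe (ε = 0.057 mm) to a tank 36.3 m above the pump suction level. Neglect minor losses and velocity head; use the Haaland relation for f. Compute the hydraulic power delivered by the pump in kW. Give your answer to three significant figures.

P_hyd ≈ 17.9 kW

V = 4Q/(πD²) = 0.8501 m/s; Re = 1.88×10^5; ε/D = 2.22×10^-4; f = 0.01715
h_f = f(L/D)V²/2g = 4.055 m
Total head H = z + h_f = 36.3 + 4.055 = 40.36 m
P_hyd = ρgQH = 1025·9.81·0.0441·40.36 = 17.89 kW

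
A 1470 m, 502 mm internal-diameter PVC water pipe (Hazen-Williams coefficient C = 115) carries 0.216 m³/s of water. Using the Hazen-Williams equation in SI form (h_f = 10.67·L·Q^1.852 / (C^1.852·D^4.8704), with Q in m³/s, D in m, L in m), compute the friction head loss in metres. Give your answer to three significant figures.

h_f ≈ 4.02 m

h_f = 10.67·1470·0.216^1.852 / (115^1.852·0.502^4.8704) = 4.019 m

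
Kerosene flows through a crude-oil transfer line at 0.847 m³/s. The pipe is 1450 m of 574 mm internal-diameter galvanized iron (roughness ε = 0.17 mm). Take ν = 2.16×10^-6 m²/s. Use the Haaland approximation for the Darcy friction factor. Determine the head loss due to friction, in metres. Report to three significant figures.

V = 4Q/(πD²) = 4·0.847/(π·0.574²) = 3.273 m/s
Re = VD/ν = 3.273·0.574/2.16×10^-6 = 8.70×10^5 → turbulent
ε/D = 0.17/574 = 2.96×10^-4
Haaland: f = 0.01566
h_f = f(L/D)V²/(2g) = 0.01566·(1450/0.574)·3.273²/(2·9.81) = 21.59 m

h_f ≈ 21.6 m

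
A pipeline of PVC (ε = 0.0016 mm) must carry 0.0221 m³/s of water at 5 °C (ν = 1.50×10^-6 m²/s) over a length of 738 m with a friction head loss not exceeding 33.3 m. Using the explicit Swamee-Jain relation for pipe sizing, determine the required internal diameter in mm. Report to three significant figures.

D ≈ 109 mm

Swamee-Jain (Type III): D = 0.66·[ε^1.25·(LQ²/(gh_f))^4.75 + ν·Q^9.4·(L/(gh_f))^5.2]^0.04
LQ²/(gh_f) = 0.001103; L/(gh_f) = 2.259
Term 1 = ε^1.25·(…)^4.75 = 5.11×10^-22; Term 2 = ν·Q^9.4·(…)^5.2 = 2.84×10^-20
D = 0.66·(5.11×10^-22 + 2.84×10^-20)^0.04 = 0.1091 m = 109 mm
Check: V = 2.36 m/s, Re = 1.72×10^5, f = 0.01612, h_f = 31.0 m ≈ 33.3 m ✓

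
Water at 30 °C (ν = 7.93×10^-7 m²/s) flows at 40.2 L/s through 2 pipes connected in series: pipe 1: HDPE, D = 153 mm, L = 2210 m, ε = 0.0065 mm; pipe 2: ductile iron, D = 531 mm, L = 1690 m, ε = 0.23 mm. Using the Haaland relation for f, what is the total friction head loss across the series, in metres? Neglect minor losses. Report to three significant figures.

Pipe 1: V = 2.187 m/s, Re = 4.22×10^5, ε/D = 4.25×10^-5, f = 0.01393, h_1 = f(L/D)V²/2g = 49.04 m
Pipe 2: V = 0.1815 m/s, Re = 1.22×10^5, ε/D = 4.33×10^-4, f = 0.01929, h_2 = f(L/D)V²/2g = 0.1031 m
Series → Q common, losses add: H = Σh = 49.14 m

H ≈ 49.1 m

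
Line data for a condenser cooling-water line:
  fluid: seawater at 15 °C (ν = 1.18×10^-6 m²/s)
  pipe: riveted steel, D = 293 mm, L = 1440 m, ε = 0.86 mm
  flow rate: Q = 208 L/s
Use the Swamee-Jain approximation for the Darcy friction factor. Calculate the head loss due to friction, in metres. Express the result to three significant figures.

V = 4Q/(πD²) = 4·0.208/(π·0.293²) = 3.085 m/s
Re = VD/ν = 3.085·0.293/1.18×10^-6 = 7.66×10^5 → turbulent
ε/D = 0.86/293 = 0.00294
Swamee-Jain: f = 0.02627
h_f = f(L/D)V²/(2g) = 0.02627·(1440/0.293)·3.085²/(2·9.81) = 62.62 m

h_f ≈ 62.6 m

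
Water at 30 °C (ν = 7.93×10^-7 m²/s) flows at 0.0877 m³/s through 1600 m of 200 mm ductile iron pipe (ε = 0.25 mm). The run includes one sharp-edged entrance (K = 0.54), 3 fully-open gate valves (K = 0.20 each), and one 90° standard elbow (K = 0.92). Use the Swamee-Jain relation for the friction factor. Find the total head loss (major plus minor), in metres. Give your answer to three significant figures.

V = 4Q/(πD²) = 2.792 m/s; V²/2g = 0.3972 m
Re = 7.04×10^5, ε/D = 0.00125 → f = 0.02122 (Swamee-Jain)
Major: h_f = f(L/D)·V²/2g = 0.02122·8000·0.3972 = 67.41 m
Minor: ΣK = 2.06; h_m = ΣK·V²/2g = 0.8182 m
Total H_L = 67.41 + 0.8182 = 68.23 m

H_L ≈ 68.2 m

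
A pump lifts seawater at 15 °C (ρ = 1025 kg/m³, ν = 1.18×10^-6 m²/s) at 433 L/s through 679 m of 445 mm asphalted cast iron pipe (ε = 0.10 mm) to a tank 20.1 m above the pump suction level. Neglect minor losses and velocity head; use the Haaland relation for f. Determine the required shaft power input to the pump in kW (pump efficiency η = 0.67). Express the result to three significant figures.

V = 4Q/(πD²) = 2.784 m/s; Re = 1.05×10^6; ε/D = 2.25×10^-4; f = 0.01483
h_f = f(L/D)V²/2g = 8.941 m
Total head H = z + h_f = 20.1 + 8.941 = 29.04 m
P_hyd = ρgQH = 1025·9.81·0.433·29.04 = 126.4 kW
P_shaft = P_hyd/η = 126.4/0.67 = 188.7 kW

P_shaft ≈ 189 kW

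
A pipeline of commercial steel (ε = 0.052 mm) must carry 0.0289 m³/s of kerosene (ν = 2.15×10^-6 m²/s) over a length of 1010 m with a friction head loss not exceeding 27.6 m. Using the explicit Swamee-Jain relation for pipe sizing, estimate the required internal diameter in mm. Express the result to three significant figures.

D ≈ 139 mm

Swamee-Jain (Type III): D = 0.66·[ε^1.25·(LQ²/(gh_f))^4.75 + ν·Q^9.4·(L/(gh_f))^5.2]^0.04
LQ²/(gh_f) = 0.003116; L/(gh_f) = 3.730
Term 1 = ε^1.25·(…)^4.75 = 5.49×10^-18; Term 2 = ν·Q^9.4·(…)^5.2 = 6.89×10^-18
D = 0.66·(5.49×10^-18 + 6.89×10^-18)^0.04 = 0.1391 m = 139 mm
Check: V = 1.90 m/s, Re = 1.23×10^5, f = 0.01930, h_f = 25.9 m ≈ 27.6 m ✓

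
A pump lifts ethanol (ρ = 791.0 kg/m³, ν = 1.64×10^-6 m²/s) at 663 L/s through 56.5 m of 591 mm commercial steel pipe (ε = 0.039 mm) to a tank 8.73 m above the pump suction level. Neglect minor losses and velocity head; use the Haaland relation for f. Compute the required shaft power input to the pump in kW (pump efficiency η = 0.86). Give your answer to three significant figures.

V = 4Q/(πD²) = 2.417 m/s; Re = 8.71×10^5; ε/D = 6.60×10^-5; f = 0.01298
h_f = f(L/D)V²/2g = 0.3694 m
Total head H = z + h_f = 8.73 + 0.3694 = 9.099 m
P_hyd = ρgQH = 791.0·9.81·0.663·9.099 = 46.81 kW
P_shaft = P_hyd/η = 46.81/0.86 = 54.43 kW

P_shaft ≈ 54.4 kW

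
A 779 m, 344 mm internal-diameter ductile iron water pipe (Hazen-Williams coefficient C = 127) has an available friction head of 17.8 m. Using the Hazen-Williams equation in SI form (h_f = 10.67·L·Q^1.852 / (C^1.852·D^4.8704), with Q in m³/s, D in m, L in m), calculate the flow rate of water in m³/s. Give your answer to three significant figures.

Q ≈ 0.278 m³/s

Rearranging: Q = [h_f·C^1.852·D^4.8704 / (10.67·L)]^(1/1.852)
Q = [17.8·127^1.852·0.344^4.8704 / (10.67·779)]^0.540 = 0.2778 m³/s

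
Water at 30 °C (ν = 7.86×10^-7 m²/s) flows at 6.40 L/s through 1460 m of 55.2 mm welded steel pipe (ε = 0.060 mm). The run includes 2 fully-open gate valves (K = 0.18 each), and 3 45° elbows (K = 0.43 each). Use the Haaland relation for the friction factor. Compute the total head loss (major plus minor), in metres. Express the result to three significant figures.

V = 4Q/(πD²) = 2.674 m/s; V²/2g = 0.3645 m
Re = 1.88×10^5, ε/D = 0.00109 → f = 0.02132 (Haaland)
Major: h_f = f(L/D)·V²/2g = 0.02132·26449·0.3645 = 205.6 m
Minor: ΣK = 1.65; h_m = ΣK·V²/2g = 0.6015 m
Total H_L = 205.6 + 0.6015 = 206.2 m

H_L ≈ 206 m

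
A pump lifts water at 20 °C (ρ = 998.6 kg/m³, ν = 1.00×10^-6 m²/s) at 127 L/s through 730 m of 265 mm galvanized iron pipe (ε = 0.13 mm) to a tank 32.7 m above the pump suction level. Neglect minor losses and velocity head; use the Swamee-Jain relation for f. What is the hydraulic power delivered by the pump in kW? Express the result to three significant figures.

P_hyd ≈ 56.9 kW

V = 4Q/(πD²) = 2.303 m/s; Re = 6.10×10^5; ε/D = 4.91×10^-4; f = 0.01755
h_f = f(L/D)V²/2g = 13.07 m
Total head H = z + h_f = 32.7 + 13.07 = 45.77 m
P_hyd = ρgQH = 998.6·9.81·0.127·45.77 = 56.94 kW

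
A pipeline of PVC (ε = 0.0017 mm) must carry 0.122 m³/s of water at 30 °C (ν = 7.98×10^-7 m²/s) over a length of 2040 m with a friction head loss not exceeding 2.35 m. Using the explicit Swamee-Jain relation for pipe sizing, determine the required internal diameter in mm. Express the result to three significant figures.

D ≈ 434 mm

Swamee-Jain (Type III): D = 0.66·[ε^1.25·(LQ²/(gh_f))^4.75 + ν·Q^9.4·(L/(gh_f))^5.2]^0.04
LQ²/(gh_f) = 1.317; L/(gh_f) = 88.49
Term 1 = ε^1.25·(…)^4.75 = 2.27×10^-7; Term 2 = ν·Q^9.4·(…)^5.2 = 2.74×10^-5
D = 0.66·(2.27×10^-7 + 2.74×10^-5)^0.04 = 0.4337 m = 434 mm
Check: V = 0.826 m/s, Re = 4.49×10^5, f = 0.01341, h_f = 2.19 m ≈ 2.35 m ✓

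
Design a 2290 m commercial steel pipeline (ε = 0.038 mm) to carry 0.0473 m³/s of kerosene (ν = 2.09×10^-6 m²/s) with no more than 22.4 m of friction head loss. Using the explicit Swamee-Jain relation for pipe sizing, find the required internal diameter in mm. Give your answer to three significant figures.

D ≈ 205 mm

Swamee-Jain (Type III): D = 0.66·[ε^1.25·(LQ²/(gh_f))^4.75 + ν·Q^9.4·(L/(gh_f))^5.2]^0.04
LQ²/(gh_f) = 0.02332; L/(gh_f) = 10.42
Term 1 = ε^1.25·(…)^4.75 = 5.26×10^-14; Term 2 = ν·Q^9.4·(…)^5.2 = 1.44×10^-13
D = 0.66·(5.26×10^-14 + 1.44×10^-13)^0.04 = 0.2048 m = 205 mm
Check: V = 1.44 m/s, Re = 1.41×10^5, f = 0.01791, h_f = 21.1 m ≈ 22.4 m ✓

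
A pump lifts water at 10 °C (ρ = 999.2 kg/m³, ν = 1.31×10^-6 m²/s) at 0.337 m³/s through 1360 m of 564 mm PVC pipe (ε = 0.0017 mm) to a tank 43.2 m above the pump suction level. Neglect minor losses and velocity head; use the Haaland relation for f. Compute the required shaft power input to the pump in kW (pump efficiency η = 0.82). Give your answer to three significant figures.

V = 4Q/(πD²) = 1.349 m/s; Re = 5.81×10^5; ε/D = 3.01×10^-6; f = 0.01276
h_f = f(L/D)V²/2g = 2.853 m
Total head H = z + h_f = 43.2 + 2.853 = 46.05 m
P_hyd = ρgQH = 999.2·9.81·0.337·46.05 = 152.1 kW
P_shaft = P_hyd/η = 152.1/0.82 = 185.5 kW

P_shaft ≈ 186 kW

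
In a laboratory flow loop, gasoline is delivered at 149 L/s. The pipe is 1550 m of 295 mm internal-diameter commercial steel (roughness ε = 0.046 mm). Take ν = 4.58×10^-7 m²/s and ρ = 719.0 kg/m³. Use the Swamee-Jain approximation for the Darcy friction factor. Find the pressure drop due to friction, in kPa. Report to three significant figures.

Δp ≈ 125 kPa

V = 4Q/(πD²) = 4·0.149/(π·0.295²) = 2.180 m/s
Re = VD/ν = 2.180·0.295/4.58×10^-7 = 1.40×10^6 → turbulent
ε/D = 0.046/295 = 1.56×10^-4
Swamee-Jain: f = 0.01398
h_f = f(L/D)V²/(2g) = 0.01398·(1550/0.295)·2.180²/(2·9.81) = 17.79 m
Δp = ρg·h_f = 719.0·9.81·17.79 = 125.5 kPa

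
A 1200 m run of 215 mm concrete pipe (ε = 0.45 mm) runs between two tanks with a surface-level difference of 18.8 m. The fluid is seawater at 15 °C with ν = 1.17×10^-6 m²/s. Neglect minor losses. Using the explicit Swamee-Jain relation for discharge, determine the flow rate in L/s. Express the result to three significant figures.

Swamee-Jain (Type II): Q = -0.965·√(gD⁵h_f/L)·ln[ε/(3.7D) + √(3.17ν²L/(gD³h_f))]
√(gD⁵h_f/L) = √(9.81·0.215⁵·18.8/1200) = 0.008403
ε/(3.7D) = 5.66×10^-4; √(3.17ν²L/(gD³h_f)) = 5.33×10^-5
Q = -0.965·0.008403·ln(6.190×10^-4) = 0.05990 m³/s
Check: V = 1.65 m/s, Re = 3.03×10^5, f = 0.02443, h_f = 18.9 m ≈ 18.8 m ✓

Q ≈ 59.9 L/s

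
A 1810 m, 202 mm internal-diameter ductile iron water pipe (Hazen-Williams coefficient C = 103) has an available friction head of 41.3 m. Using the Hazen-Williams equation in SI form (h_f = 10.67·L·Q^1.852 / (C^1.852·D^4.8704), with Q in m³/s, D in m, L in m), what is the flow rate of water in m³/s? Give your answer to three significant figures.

Q ≈ 0.0555 m³/s

Rearranging: Q = [h_f·C^1.852·D^4.8704 / (10.67·L)]^(1/1.852)
Q = [41.3·103^1.852·0.202^4.8704 / (10.67·1810)]^0.540 = 0.05552 m³/s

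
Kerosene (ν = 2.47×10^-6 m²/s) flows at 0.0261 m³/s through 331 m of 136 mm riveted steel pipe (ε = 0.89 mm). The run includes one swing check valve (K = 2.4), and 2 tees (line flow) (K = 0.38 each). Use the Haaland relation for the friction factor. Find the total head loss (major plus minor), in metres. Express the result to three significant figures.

H_L ≈ 14.1 m

V = 4Q/(πD²) = 1.797 m/s; V²/2g = 0.1645 m
Re = 9.89×10^4, ε/D = 0.00654 → f = 0.03380 (Haaland)
Major: h_f = f(L/D)·V²/2g = 0.03380·2434·0.1645 = 13.53 m
Minor: ΣK = 3.16; h_m = ΣK·V²/2g = 0.5199 m
Total H_L = 13.53 + 0.5199 = 14.05 m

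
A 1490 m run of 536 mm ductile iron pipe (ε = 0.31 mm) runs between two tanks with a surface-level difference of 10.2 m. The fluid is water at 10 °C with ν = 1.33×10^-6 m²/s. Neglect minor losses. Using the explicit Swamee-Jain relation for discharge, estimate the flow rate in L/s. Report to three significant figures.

Swamee-Jain (Type II): Q = -0.965·√(gD⁵h_f/L)·ln[ε/(3.7D) + √(3.17ν²L/(gD³h_f))]
√(gD⁵h_f/L) = √(9.81·0.536⁵·10.2/1490) = 0.05451
ε/(3.7D) = 1.56×10^-4; √(3.17ν²L/(gD³h_f)) = 2.33×10^-5
Q = -0.965·0.05451·ln(1.796×10^-4) = 0.4537 m³/s
Check: V = 2.01 m/s, Re = 8.10×10^5, f = 0.01792, h_f = 10.3 m ≈ 10.2 m ✓

Q ≈ 454 L/s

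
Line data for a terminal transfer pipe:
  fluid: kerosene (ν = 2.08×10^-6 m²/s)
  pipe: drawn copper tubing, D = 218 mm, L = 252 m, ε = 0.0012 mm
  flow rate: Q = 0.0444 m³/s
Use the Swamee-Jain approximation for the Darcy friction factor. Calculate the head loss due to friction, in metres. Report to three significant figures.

h_f ≈ 1.43 m

V = 4Q/(πD²) = 4·0.0444/(π·0.218²) = 1.190 m/s
Re = VD/ν = 1.190·0.218/2.08×10^-6 = 1.25×10^5 → turbulent
ε/D = 0.0012/218 = 5.50×10^-6
Swamee-Jain: f = 0.01711
h_f = f(L/D)V²/(2g) = 0.01711·(252/0.218)·1.190²/(2·9.81) = 1.426 m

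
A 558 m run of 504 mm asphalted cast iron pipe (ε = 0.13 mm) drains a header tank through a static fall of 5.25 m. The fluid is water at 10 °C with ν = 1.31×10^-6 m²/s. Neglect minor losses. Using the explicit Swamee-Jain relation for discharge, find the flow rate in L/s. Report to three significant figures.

Q ≈ 492 L/s

Swamee-Jain (Type II): Q = -0.965·√(gD⁵h_f/L)·ln[ε/(3.7D) + √(3.17ν²L/(gD³h_f))]
√(gD⁵h_f/L) = √(9.81·0.504⁵·5.25/558) = 0.05479
ε/(3.7D) = 6.97×10^-5; √(3.17ν²L/(gD³h_f)) = 2.15×10^-5
Q = -0.965·0.05479·ln(9.117×10^-5) = 0.4918 m³/s
Check: V = 2.47 m/s, Re = 9.48×10^5, f = 0.01541, h_f = 5.28 m ≈ 5.25 m ✓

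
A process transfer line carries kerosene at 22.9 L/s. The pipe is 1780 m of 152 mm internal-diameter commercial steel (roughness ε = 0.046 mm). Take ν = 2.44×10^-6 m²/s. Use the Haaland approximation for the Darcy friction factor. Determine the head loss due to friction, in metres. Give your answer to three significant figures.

V = 4Q/(πD²) = 4·0.0229/(π·0.152²) = 1.262 m/s
Re = VD/ν = 1.262·0.152/2.44×10^-6 = 7.86×10^4 → turbulent
ε/D = 0.046/152 = 3.03×10^-4
Haaland: f = 0.01996
h_f = f(L/D)V²/(2g) = 0.01996·(1780/0.152)·1.262²/(2·9.81) = 18.97 m

h_f ≈ 19.0 m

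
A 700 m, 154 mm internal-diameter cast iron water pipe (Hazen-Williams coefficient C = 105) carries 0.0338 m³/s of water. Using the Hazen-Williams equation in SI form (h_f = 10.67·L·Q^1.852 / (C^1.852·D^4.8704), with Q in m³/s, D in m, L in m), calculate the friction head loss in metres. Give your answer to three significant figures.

h_f = 10.67·700·0.0338^1.852 / (105^1.852·0.154^4.8704) = 23.05 m

h_f ≈ 23.1 m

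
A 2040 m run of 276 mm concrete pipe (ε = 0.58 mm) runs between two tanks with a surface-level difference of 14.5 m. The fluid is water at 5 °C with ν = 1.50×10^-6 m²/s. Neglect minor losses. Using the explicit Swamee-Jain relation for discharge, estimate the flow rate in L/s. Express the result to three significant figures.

Q ≈ 75.0 L/s

Swamee-Jain (Type II): Q = -0.965·√(gD⁵h_f/L)·ln[ε/(3.7D) + √(3.17ν²L/(gD³h_f))]
√(gD⁵h_f/L) = √(9.81·0.276⁵·14.5/2040) = 0.01057
ε/(3.7D) = 5.68×10^-4; √(3.17ν²L/(gD³h_f)) = 6.98×10^-5
Q = -0.965·0.01057·ln(6.377×10^-4) = 0.07503 m³/s
Check: V = 1.25 m/s, Re = 2.31×10^5, f = 0.02465, h_f = 14.6 m ≈ 14.5 m ✓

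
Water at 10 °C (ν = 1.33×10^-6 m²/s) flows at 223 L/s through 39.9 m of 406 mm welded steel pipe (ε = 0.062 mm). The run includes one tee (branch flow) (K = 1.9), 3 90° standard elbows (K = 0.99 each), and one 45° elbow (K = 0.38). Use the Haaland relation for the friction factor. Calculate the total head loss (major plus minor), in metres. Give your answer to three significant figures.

H_L ≈ 1.01 m

V = 4Q/(πD²) = 1.723 m/s; V²/2g = 0.1512 m
Re = 5.26×10^5, ε/D = 1.53×10^-4 → f = 0.01476 (Haaland)
Major: h_f = f(L/D)·V²/2g = 0.01476·98.28·0.1512 = 0.2193 m
Minor: ΣK = 5.25; h_m = ΣK·V²/2g = 0.7939 m
Total H_L = 0.2193 + 0.7939 = 1.013 m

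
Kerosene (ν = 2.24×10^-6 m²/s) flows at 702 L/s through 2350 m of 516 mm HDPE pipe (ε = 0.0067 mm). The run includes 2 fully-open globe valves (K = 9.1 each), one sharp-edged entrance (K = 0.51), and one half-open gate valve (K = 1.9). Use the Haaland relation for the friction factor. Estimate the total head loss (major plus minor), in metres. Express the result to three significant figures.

V = 4Q/(πD²) = 3.357 m/s; V²/2g = 0.5744 m
Re = 7.73×10^5, ε/D = 1.30×10^-5 → f = 0.01230 (Haaland)
Major: h_f = f(L/D)·V²/2g = 0.01230·4554·0.5744 = 32.18 m
Minor: ΣK = 20.6; h_m = ΣK·V²/2g = 11.84 m
Total H_L = 32.18 + 11.84 = 44.02 m

H_L ≈ 44.0 m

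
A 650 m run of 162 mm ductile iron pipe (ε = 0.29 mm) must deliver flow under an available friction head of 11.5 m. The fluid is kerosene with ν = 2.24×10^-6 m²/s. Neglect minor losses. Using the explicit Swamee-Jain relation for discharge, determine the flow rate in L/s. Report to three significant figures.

Q ≈ 31.3 L/s

Swamee-Jain (Type II): Q = -0.965·√(gD⁵h_f/L)·ln[ε/(3.7D) + √(3.17ν²L/(gD³h_f))]
√(gD⁵h_f/L) = √(9.81·0.162⁵·11.5/650) = 0.004401
ε/(3.7D) = 4.84×10^-4; √(3.17ν²L/(gD³h_f)) = 1.47×10^-4
Q = -0.965·0.004401·ln(6.306×10^-4) = 0.03129 m³/s
Check: V = 1.52 m/s, Re = 1.10×10^5, f = 0.02462, h_f = 11.6 m ≈ 11.5 m ✓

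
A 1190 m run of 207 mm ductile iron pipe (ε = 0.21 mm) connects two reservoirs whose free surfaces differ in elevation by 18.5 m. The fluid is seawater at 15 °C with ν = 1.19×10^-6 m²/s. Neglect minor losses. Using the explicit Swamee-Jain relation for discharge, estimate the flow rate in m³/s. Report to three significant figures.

Swamee-Jain (Type II): Q = -0.965·√(gD⁵h_f/L)·ln[ε/(3.7D) + √(3.17ν²L/(gD³h_f))]
√(gD⁵h_f/L) = √(9.81·0.207⁵·18.5/1190) = 0.007613
ε/(3.7D) = 2.74×10^-4; √(3.17ν²L/(gD³h_f)) = 5.76×10^-5
Q = -0.965·0.007613·ln(3.318×10^-4) = 0.05886 m³/s
Check: V = 1.75 m/s, Re = 3.04×10^5, f = 0.02079, h_f = 18.6 m ≈ 18.5 m ✓

Q ≈ 0.0589 m³/s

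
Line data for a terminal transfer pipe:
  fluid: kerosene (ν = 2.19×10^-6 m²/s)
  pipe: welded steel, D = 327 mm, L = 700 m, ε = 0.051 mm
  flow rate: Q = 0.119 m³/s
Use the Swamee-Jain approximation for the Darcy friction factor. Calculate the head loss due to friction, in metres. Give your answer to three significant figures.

h_f ≈ 3.66 m

V = 4Q/(πD²) = 4·0.119/(π·0.327²) = 1.417 m/s
Re = VD/ν = 1.417·0.327/2.19×10^-6 = 2.12×10^5 → turbulent
ε/D = 0.051/327 = 1.56×10^-4
Swamee-Jain: f = 0.01668
h_f = f(L/D)V²/(2g) = 0.01668·(700/0.327)·1.417²/(2·9.81) = 3.655 m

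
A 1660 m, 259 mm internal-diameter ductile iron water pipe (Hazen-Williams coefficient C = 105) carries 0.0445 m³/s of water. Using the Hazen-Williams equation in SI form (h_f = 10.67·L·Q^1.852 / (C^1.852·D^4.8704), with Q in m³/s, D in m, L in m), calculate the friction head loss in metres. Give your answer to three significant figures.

h_f ≈ 7.23 m

h_f = 10.67·1660·0.0445^1.852 / (105^1.852·0.259^4.8704) = 7.232 m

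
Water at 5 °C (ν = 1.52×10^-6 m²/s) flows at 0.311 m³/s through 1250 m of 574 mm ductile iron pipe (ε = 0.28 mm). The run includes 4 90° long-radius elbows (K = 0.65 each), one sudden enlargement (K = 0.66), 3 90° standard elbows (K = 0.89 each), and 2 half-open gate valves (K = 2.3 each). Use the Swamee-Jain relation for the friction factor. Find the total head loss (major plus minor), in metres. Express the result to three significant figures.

H_L ≈ 3.63 m

V = 4Q/(πD²) = 1.202 m/s; V²/2g = 0.07362 m
Re = 4.54×10^5, ε/D = 4.88×10^-4 → f = 0.01779 (Swamee-Jain)
Major: h_f = f(L/D)·V²/2g = 0.01779·2178·0.07362 = 2.852 m
Minor: ΣK = 10.5; h_m = ΣK·V²/2g = 0.7752 m
Total H_L = 2.852 + 0.7752 = 3.627 m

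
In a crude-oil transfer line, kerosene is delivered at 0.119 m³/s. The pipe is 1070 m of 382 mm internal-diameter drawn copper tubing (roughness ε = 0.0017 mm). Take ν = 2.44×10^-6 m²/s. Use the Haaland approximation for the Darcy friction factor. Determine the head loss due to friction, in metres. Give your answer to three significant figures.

h_f ≈ 2.49 m

V = 4Q/(πD²) = 4·0.119/(π·0.382²) = 1.038 m/s
Re = VD/ν = 1.038·0.382/2.44×10^-6 = 1.63×10^5 → turbulent
ε/D = 0.0017/382 = 4.45×10^-6
Haaland: f = 0.01617
h_f = f(L/D)V²/(2g) = 0.01617·(1070/0.382)·1.038²/(2·9.81) = 2.488 m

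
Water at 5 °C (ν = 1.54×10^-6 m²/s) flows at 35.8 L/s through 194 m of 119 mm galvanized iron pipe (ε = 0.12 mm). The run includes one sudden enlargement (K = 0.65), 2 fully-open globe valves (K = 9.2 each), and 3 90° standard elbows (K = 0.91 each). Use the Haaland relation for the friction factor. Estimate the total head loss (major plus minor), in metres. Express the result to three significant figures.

V = 4Q/(πD²) = 3.219 m/s; V²/2g = 0.5281 m
Re = 2.49×10^5, ε/D = 0.00101 → f = 0.02072 (Haaland)
Major: h_f = f(L/D)·V²/2g = 0.02072·1630·0.5281 = 17.84 m
Minor: ΣK = 21.8; h_m = ΣK·V²/2g = 11.50 m
Total H_L = 17.84 + 11.50 = 29.34 m

H_L ≈ 29.3 m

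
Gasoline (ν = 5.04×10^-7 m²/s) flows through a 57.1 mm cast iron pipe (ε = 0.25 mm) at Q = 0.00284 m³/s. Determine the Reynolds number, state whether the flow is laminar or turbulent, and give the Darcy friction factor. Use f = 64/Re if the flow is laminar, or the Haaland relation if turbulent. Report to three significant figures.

Re ≈ 1.26×10^5; turbulent; f ≈ 0.0300

V = 4Q/(πD²) = 1.109 m/s
Re = VD/ν = 1.109·0.0571/5.04×10^-7 = 1.26×10^5
Re > 4000 → turbulent; ε/D = 0.00438
Haaland: f = 0.02998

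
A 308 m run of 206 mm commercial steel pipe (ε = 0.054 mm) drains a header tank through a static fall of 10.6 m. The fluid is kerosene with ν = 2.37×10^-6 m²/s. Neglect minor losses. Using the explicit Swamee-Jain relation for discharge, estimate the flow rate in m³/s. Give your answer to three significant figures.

Q ≈ 0.0952 m³/s

Swamee-Jain (Type II): Q = -0.965·√(gD⁵h_f/L)·ln[ε/(3.7D) + √(3.17ν²L/(gD³h_f))]
√(gD⁵h_f/L) = √(9.81·0.206⁵·10.6/308) = 0.01119
ε/(3.7D) = 7.08×10^-5; √(3.17ν²L/(gD³h_f)) = 7.77×10^-5
Q = -0.965·0.01119·ln(1.485×10^-4) = 0.09520 m³/s
Check: V = 2.86 m/s, Re = 2.48×10^5, f = 0.01712, h_f = 10.6 m ≈ 10.6 m ✓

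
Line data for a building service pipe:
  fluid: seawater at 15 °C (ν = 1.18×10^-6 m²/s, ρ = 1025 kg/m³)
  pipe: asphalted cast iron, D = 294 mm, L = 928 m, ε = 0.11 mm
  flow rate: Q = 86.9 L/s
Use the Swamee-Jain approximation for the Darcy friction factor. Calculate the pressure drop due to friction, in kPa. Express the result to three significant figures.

V = 4Q/(πD²) = 4·0.0869/(π·0.294²) = 1.280 m/s
Re = VD/ν = 1.280·0.294/1.18×10^-6 = 3.19×10^5 → turbulent
ε/D = 0.11/294 = 3.74×10^-4
Swamee-Jain: f = 0.01747
h_f = f(L/D)V²/(2g) = 0.01747·(928/0.294)·1.280²/(2·9.81) = 4.606 m
Δp = ρg·h_f = 1025·9.81·4.606 = 46.32 kPa

Δp ≈ 46.3 kPa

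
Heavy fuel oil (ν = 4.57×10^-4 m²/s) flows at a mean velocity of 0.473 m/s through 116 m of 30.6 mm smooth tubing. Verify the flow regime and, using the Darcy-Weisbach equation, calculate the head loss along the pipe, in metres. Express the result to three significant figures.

h_f ≈ 87.4 m

Re = VD/ν = 0.473·0.03060/4.57×10^-4 = 31.7 → laminar (Re < 2300)
f = 64/Re = 2.021
h_f = f(L/D)V²/(2g) = 2.021·(116/0.03060)·0.473²/(2·9.81) = 87.35 m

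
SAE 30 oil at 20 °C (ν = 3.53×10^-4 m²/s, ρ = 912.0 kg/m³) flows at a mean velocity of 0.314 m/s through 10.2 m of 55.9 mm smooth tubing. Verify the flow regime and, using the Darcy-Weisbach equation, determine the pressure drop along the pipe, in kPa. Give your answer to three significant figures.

Δp ≈ 10.6 kPa

Re = VD/ν = 0.314·0.05590/3.53×10^-4 = 49.7 → laminar (Re < 2300)
f = 64/Re = 1.287
h_f = f(L/D)V²/(2g) = 1.287·(10.2/0.05590)·0.314²/(2·9.81) = 1.180 m
Δp = ρg·h_f = 912.0·9.81·1.180 = 10.56 kPa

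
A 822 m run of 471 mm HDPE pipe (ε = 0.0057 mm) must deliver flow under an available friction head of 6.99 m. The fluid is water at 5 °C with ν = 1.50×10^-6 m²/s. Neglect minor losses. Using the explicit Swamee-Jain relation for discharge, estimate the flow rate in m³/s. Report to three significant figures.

Swamee-Jain (Type II): Q = -0.965·√(gD⁵h_f/L)·ln[ε/(3.7D) + √(3.17ν²L/(gD³h_f))]
√(gD⁵h_f/L) = √(9.81·0.471⁵·6.99/822) = 0.04397
ε/(3.7D) = 3.27×10^-6; √(3.17ν²L/(gD³h_f)) = 2.86×10^-5
Q = -0.965·0.04397·ln(3.188×10^-5) = 0.4393 m³/s
Check: V = 2.52 m/s, Re = 7.92×10^5, f = 0.01233, h_f = 6.98 m ≈ 6.99 m ✓

Q ≈ 0.439 m³/s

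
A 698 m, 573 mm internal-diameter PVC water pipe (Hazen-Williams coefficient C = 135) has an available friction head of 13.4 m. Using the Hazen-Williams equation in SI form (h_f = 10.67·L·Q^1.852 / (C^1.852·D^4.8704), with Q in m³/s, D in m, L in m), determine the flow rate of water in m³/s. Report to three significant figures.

Q ≈ 1.03 m³/s

Rearranging: Q = [h_f·C^1.852·D^4.8704 / (10.67·L)]^(1/1.852)
Q = [13.4·135^1.852·0.573^4.8704 / (10.67·698)]^0.540 = 1.028 m³/s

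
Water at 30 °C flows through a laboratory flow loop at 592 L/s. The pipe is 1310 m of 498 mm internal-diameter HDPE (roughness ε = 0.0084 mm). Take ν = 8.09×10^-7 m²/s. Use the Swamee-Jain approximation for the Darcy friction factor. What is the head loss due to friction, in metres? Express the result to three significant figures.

V = 4Q/(πD²) = 4·0.592/(π·0.498²) = 3.039 m/s
Re = VD/ν = 3.039·0.498/8.09×10^-7 = 1.87×10^6 → turbulent
ε/D = 0.0084/498 = 1.69×10^-5
Swamee-Jain: f = 0.01106
h_f = f(L/D)V²/(2g) = 0.01106·(1310/0.498)·3.039²/(2·9.81) = 13.69 m

h_f ≈ 13.7 m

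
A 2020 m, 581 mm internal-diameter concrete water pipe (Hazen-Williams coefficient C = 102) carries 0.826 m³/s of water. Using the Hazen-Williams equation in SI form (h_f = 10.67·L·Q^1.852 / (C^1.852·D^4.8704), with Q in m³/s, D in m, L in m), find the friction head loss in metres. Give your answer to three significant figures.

h_f ≈ 40.6 m

h_f = 10.67·2020·0.826^1.852 / (102^1.852·0.581^4.8704) = 40.59 m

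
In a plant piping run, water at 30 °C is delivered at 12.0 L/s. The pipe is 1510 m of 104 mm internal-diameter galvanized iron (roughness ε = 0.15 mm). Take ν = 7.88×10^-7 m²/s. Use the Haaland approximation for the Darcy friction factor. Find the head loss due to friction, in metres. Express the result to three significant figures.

h_f ≈ 33.4 m

V = 4Q/(πD²) = 4·0.0120/(π·0.104²) = 1.413 m/s
Re = VD/ν = 1.413·0.104/7.88×10^-7 = 1.86×10^5 → turbulent
ε/D = 0.15/104 = 0.00144
Haaland: f = 0.02259
h_f = f(L/D)V²/(2g) = 0.02259·(1510/0.104)·1.413²/(2·9.81) = 33.37 m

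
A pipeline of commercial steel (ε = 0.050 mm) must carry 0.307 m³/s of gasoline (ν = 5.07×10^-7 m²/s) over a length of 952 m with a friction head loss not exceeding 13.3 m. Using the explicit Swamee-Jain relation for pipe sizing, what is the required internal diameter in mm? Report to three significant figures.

Swamee-Jain (Type III): D = 0.66·[ε^1.25·(LQ²/(gh_f))^4.75 + ν·Q^9.4·(L/(gh_f))^5.2]^0.04
LQ²/(gh_f) = 0.6877; L/(gh_f) = 7.297
Term 1 = ε^1.25·(…)^4.75 = 7.10×10^-7; Term 2 = ν·Q^9.4·(…)^5.2 = 2.36×10^-7
D = 0.66·(7.10×10^-7 + 2.36×10^-7)^0.04 = 0.3789 m = 379 mm
Check: V = 2.72 m/s, Re = 2.03×10^6, f = 0.01339, h_f = 12.7 m ≈ 13.3 m ✓

D ≈ 379 mm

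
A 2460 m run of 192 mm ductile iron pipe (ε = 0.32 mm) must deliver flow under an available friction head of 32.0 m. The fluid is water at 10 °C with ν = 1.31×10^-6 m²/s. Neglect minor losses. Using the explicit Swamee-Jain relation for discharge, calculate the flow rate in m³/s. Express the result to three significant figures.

Q ≈ 0.0420 m³/s

Swamee-Jain (Type II): Q = -0.965·√(gD⁵h_f/L)·ln[ε/(3.7D) + √(3.17ν²L/(gD³h_f))]
√(gD⁵h_f/L) = √(9.81·0.192⁵·32.0/2460) = 0.005770
ε/(3.7D) = 4.50×10^-4; √(3.17ν²L/(gD³h_f)) = 7.76×10^-5
Q = -0.965·0.005770·ln(5.281×10^-4) = 0.04202 m³/s
Check: V = 1.45 m/s, Re = 2.13×10^5, f = 0.02344, h_f = 32.2 m ≈ 32.0 m ✓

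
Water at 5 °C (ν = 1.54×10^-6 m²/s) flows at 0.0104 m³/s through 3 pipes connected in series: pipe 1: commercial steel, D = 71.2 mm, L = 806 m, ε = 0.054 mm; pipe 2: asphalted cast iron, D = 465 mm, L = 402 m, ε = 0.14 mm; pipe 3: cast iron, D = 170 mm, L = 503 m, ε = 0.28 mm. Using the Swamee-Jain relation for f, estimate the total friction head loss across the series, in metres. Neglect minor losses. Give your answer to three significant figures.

H ≈ 83.7 m

Pipe 1: V = 2.612 m/s, Re = 1.21×10^5, ε/D = 7.58×10^-4, f = 0.02105, h_1 = f(L/D)V²/2g = 82.88 m
Pipe 2: V = 0.06124 m/s, Re = 1.85×10^4, ε/D = 3.01×10^-4, f = 0.02704, h_2 = f(L/D)V²/2g = 0.004468 m
Pipe 3: V = 0.4582 m/s, Re = 5.06×10^4, ε/D = 0.00165, f = 0.02589, h_3 = f(L/D)V²/2g = 0.8195 m
Series → Q common, losses add: H = Σh = 83.70 m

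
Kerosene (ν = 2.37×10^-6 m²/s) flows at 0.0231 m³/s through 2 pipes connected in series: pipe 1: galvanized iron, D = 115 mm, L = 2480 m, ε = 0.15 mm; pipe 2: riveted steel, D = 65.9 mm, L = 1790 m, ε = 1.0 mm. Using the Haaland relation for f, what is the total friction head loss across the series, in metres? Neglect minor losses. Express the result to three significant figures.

Pipe 1: V = 2.224 m/s, Re = 1.08×10^5, ε/D = 0.00130, f = 0.02284, h_1 = f(L/D)V²/2g = 124.2 m
Pipe 2: V = 6.773 m/s, Re = 1.88×10^5, ε/D = 0.0152, f = 0.04420, h_2 = f(L/D)V²/2g = 2806 m
Series → Q common, losses add: H = Σh = 2931 m

H ≈ 2930 m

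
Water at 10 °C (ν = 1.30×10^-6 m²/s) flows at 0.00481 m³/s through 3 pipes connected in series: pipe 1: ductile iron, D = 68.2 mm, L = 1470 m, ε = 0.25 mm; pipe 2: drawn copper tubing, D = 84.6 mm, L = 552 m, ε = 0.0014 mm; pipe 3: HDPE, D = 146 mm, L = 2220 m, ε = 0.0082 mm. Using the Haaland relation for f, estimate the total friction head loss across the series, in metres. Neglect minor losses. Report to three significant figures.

Pipe 1: V = 1.317 m/s, Re = 6.91×10^4, ε/D = 0.00367, f = 0.02923, h_1 = f(L/D)V²/2g = 55.67 m
Pipe 2: V = 0.8557 m/s, Re = 5.57×10^4, ε/D = 1.65×10^-5, f = 0.02026, h_2 = f(L/D)V²/2g = 4.934 m
Pipe 3: V = 0.2873 m/s, Re = 3.23×10^4, ε/D = 5.62×10^-5, f = 0.02303, h_3 = f(L/D)V²/2g = 1.473 m
Series → Q common, losses add: H = Σh = 62.07 m

H ≈ 62.1 m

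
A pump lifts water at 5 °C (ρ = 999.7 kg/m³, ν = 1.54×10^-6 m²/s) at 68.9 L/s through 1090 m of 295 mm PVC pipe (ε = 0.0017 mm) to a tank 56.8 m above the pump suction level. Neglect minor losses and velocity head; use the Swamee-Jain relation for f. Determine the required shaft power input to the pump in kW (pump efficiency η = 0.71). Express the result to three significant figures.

V = 4Q/(πD²) = 1.008 m/s; Re = 1.93×10^5; ε/D = 5.76×10^-6; f = 0.01569
h_f = f(L/D)V²/2g = 3.003 m
Total head H = z + h_f = 56.8 + 3.003 = 59.80 m
P_hyd = ρgQH = 999.7·9.81·0.0689·59.80 = 40.41 kW
P_shaft = P_hyd/η = 40.41/0.71 = 56.91 kW

P_shaft ≈ 56.9 kW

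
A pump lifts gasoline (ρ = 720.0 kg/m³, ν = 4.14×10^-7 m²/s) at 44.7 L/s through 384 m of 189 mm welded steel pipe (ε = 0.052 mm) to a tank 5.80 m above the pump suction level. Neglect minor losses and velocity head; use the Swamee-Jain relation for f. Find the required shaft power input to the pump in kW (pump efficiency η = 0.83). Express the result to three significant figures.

P_shaft ≈ 3.78 kW

V = 4Q/(πD²) = 1.593 m/s; Re = 7.27×10^5; ε/D = 2.75×10^-4; f = 0.01579
h_f = f(L/D)V²/2g = 4.150 m
Total head H = z + h_f = 5.80 + 4.150 = 9.950 m
P_hyd = ρgQH = 720.0·9.81·0.0447·9.950 = 3.141 kW
P_shaft = P_hyd/η = 3.141/0.83 = 3.785 kW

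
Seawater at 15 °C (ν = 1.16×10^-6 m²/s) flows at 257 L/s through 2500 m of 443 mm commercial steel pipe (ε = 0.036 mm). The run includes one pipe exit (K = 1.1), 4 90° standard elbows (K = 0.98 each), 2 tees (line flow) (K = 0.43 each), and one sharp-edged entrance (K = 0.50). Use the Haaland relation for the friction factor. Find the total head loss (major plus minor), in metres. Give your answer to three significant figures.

H_L ≈ 11.8 m

V = 4Q/(πD²) = 1.667 m/s; V²/2g = 0.1417 m
Re = 6.37×10^5, ε/D = 8.13×10^-5 → f = 0.01365 (Haaland)
Major: h_f = f(L/D)·V²/2g = 0.01365·5643·0.1417 = 10.92 m
Minor: ΣK = 6.38; h_m = ΣK·V²/2g = 0.9041 m
Total H_L = 10.92 + 0.9041 = 11.82 m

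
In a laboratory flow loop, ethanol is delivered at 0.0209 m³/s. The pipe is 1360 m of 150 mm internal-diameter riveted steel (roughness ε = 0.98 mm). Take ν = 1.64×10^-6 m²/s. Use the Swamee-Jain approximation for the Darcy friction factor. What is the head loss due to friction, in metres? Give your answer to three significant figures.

V = 4Q/(πD²) = 4·0.0209/(π·0.150²) = 1.183 m/s
Re = VD/ν = 1.183·0.150/1.64×10^-6 = 1.08×10^5 → turbulent
ε/D = 0.98/150 = 0.00653
Swamee-Jain: f = 0.03396
h_f = f(L/D)V²/(2g) = 0.03396·(1360/0.150)·1.183²/(2·9.81) = 21.95 m

h_f ≈ 21.9 m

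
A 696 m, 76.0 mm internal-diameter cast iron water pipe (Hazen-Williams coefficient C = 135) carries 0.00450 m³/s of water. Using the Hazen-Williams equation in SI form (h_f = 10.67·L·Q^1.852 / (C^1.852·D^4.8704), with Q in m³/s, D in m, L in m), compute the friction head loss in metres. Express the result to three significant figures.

h_f = 10.67·696·0.00450^1.852 / (135^1.852·0.0760^4.8704) = 10.72 m

h_f ≈ 10.7 m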